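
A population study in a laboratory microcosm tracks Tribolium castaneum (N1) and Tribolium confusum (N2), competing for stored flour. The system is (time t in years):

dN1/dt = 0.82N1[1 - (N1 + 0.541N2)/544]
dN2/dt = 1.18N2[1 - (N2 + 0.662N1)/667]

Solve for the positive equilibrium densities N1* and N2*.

N1* ≈ 285, N2* ≈ 478

Setting both brackets to zero gives the nullclines N1 + 0.541N2 = 544 and 0.662N1 + N2 = 667.
Substituting N2 = 667 - 0.662N1 into the first: N1(1 - 0.541·0.662) = 544 - 0.541·667.
So N1* = 183/0.642 = 285, and then N2* = 667 - 0.662·285 = 478.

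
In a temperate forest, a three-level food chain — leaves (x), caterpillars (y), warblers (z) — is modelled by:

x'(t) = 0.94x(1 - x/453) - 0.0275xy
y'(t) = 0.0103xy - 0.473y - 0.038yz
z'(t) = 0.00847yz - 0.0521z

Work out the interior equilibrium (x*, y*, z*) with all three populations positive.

x* ≈ 371, y* ≈ 6.15, z* ≈ 88.2

From dz/dt = 0: 0.00847y* = 0.0521, so y* = 6.15.
From dx/dt = 0: 0.94(1 - x*/453) = 0.0275·6.15, giving x* = 453·(1 - 0.18) = 371.
From dy/dt = 0: 0.0103·371 - 0.473 = 0.038z*, so z* = 3.35/0.038 = 88.2.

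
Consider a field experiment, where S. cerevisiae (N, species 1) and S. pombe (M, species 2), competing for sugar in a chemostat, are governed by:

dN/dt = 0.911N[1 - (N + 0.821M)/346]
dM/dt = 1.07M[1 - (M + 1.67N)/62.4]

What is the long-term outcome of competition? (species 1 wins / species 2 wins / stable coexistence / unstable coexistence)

Compare the nullcline intercepts: K1/α12 = 346/0.821 = 421 > K2 = 62.4; K2/α21 = 62.4/1.67 = 37.4 < K1 = 346.
Since the inequalities point opposite ways, species 1 can invade but species 2 cannot.

species 1 excludes species 2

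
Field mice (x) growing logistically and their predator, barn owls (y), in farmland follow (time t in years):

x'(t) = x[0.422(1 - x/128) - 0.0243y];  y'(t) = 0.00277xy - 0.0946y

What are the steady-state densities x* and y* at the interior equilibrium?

From dy/dt = 0 with y > 0: 0.00277x* = 0.0946, so x* = 34.2.
Substitute into dx/dt = 0: 0.422(1 - 34.2/128) = 0.0243y*.
The bracket is 0.733, giving y* = 0.309/0.0243 = 12.7.

x* ≈ 34.2, y* ≈ 12.7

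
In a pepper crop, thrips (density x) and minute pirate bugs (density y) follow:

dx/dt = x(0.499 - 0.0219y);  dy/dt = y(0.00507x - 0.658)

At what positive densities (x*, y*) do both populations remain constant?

Set dy/dt = 0 with y > 0: 0.00507x - 0.658 = 0, so x* = 0.658/0.00507 = 130.
Set dx/dt = 0 with x > 0: 0.499 - 0.0219y = 0, so y* = 0.499/0.0219 = 22.8.

x* ≈ 130, y* ≈ 22.8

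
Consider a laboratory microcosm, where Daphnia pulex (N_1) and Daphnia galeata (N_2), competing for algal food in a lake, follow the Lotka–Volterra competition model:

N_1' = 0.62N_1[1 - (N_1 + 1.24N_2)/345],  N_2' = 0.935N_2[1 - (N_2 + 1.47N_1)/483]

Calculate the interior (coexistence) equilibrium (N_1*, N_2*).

N_1* ≈ 309, N_2* ≈ 29.4

Setting both brackets to zero gives the nullclines N_1 + 1.24N_2 = 345 and 1.47N_1 + N_2 = 483.
Substituting N_2 = 483 - 1.47N_1 into the first: N_1(1 - 1.24·1.47) = 345 - 1.24·483.
So N_1* = -254/-0.823 = 309, and then N_2* = 483 - 1.47·309 = 29.4.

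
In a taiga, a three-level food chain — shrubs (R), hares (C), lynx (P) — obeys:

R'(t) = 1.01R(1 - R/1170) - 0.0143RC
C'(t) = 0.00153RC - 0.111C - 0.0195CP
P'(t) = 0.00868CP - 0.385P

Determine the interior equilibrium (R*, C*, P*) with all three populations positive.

R* ≈ 435, C* ≈ 44.4, P* ≈ 28.5

From dP/dt = 0: 0.00868C* = 0.385, so C* = 44.4.
From dR/dt = 0: 1.01(1 - R*/1170) = 0.0143·44.4, giving R* = 1170·(1 - 0.628) = 435.
From dC/dt = 0: 0.00153·435 - 0.111 = 0.0195P*, so P* = 0.555/0.0195 = 28.5.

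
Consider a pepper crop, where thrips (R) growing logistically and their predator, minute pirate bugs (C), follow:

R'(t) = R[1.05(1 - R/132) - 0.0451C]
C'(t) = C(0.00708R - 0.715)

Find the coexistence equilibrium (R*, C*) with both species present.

From dC/dt = 0 with C > 0: 0.00708R* = 0.715, so R* = 101.
Substitute into dR/dt = 0: 1.05(1 - 101/132) = 0.0451C*.
The bracket is 0.235, giving C* = 0.247/0.0451 = 5.47.

R* ≈ 101, C* ≈ 5.47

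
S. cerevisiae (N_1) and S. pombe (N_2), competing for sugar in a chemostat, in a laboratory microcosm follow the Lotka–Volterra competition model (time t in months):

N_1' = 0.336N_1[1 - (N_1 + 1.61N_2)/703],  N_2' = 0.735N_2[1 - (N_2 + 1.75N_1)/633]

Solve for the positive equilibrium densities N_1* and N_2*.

Setting both brackets to zero gives the nullclines N_1 + 1.61N_2 = 703 and 1.75N_1 + N_2 = 633.
Substituting N_2 = 633 - 1.75N_1 into the first: N_1(1 - 1.61·1.75) = 703 - 1.61·633.
So N_1* = -316/-1.82 = 174, and then N_2* = 633 - 1.75·174 = 329.

N_1* ≈ 174, N_2* ≈ 329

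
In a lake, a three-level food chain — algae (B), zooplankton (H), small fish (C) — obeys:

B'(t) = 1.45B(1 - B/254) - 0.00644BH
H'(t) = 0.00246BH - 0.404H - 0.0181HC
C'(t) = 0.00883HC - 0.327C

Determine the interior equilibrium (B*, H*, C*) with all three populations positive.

B* ≈ 212, H* ≈ 37, C* ≈ 6.52

From dC/dt = 0: 0.00883H* = 0.327, so H* = 37.
From dB/dt = 0: 1.45(1 - B*/254) = 0.00644·37, giving B* = 254·(1 - 0.164) = 212.
From dH/dt = 0: 0.00246·212 - 0.404 = 0.0181C*, so C* = 0.118/0.0181 = 6.52.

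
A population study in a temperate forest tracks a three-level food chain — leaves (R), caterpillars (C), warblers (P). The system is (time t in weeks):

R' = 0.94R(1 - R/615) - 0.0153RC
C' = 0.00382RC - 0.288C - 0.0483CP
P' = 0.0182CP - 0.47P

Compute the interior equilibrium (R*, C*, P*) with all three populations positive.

From dP/dt = 0: 0.0182C* = 0.47, so C* = 25.8.
From dR/dt = 0: 0.94(1 - R*/615) = 0.0153·25.8, giving R* = 615·(1 - 0.42) = 356.
From dC/dt = 0: 0.00382·356 - 0.288 = 0.0483P*, so P* = 1.07/0.0483 = 22.2.

R* ≈ 356, C* ≈ 25.8, P* ≈ 22.2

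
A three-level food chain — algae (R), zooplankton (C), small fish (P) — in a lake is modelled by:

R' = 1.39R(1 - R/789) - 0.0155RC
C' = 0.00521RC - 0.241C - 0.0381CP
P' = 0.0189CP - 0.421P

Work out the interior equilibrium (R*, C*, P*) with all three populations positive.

From dP/dt = 0: 0.0189C* = 0.421, so C* = 22.3.
From dR/dt = 0: 1.39(1 - R*/789) = 0.0155·22.3, giving R* = 789·(1 - 0.248) = 593.
From dC/dt = 0: 0.00521·593 - 0.241 = 0.0381P*, so P* = 2.85/0.0381 = 74.8.

R* ≈ 593, C* ≈ 22.3, P* ≈ 74.8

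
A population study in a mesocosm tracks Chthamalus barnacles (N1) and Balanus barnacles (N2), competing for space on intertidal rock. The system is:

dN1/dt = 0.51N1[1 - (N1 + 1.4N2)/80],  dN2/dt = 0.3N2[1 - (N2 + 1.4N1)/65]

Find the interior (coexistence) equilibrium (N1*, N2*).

N1* ≈ 11.5, N2* ≈ 49

Setting both brackets to zero gives the nullclines N1 + 1.4N2 = 80 and 1.4N1 + N2 = 65.
Substituting N2 = 65 - 1.4N1 into the first: N1(1 - 1.4·1.4) = 80 - 1.4·65.
So N1* = -11/-0.96 = 11.5, and then N2* = 65 - 1.4·11.5 = 49.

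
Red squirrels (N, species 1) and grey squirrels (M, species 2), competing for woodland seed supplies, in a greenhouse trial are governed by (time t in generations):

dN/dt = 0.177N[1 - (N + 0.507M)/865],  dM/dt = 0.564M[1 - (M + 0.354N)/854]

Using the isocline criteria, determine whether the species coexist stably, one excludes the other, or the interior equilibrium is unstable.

stable coexistence

Compare the nullcline intercepts: K1/α12 = 865/0.507 = 1710 > K2 = 854; K2/α21 = 854/0.354 = 2410 > K1 = 865.
Since both inequalities hold, each species can invade when rare, so the interior equilibrium is stable.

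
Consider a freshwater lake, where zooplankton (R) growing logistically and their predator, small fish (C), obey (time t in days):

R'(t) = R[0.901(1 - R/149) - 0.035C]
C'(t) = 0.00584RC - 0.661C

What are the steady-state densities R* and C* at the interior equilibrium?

From dC/dt = 0 with C > 0: 0.00584R* = 0.661, so R* = 113.
Substitute into dR/dt = 0: 0.901(1 - 113/149) = 0.035C*.
The bracket is 0.24, giving C* = 0.217/0.035 = 6.19.

R* ≈ 113, C* ≈ 6.19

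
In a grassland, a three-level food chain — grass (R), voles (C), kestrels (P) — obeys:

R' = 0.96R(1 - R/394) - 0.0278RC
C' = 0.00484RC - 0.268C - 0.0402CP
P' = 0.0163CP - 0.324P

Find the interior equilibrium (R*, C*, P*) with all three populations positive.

R* ≈ 167, C* ≈ 19.9, P* ≈ 13.5

From dP/dt = 0: 0.0163C* = 0.324, so C* = 19.9.
From dR/dt = 0: 0.96(1 - R*/394) = 0.0278·19.9, giving R* = 394·(1 - 0.576) = 167.
From dC/dt = 0: 0.00484·167 - 0.268 = 0.0402P*, so P* = 0.541/0.0402 = 13.5.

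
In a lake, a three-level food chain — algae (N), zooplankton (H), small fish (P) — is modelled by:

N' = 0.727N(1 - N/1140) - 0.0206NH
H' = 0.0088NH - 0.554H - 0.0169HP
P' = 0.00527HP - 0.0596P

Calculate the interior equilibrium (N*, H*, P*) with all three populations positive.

From dP/dt = 0: 0.00527H* = 0.0596, so H* = 11.3.
From dN/dt = 0: 0.727(1 - N*/1140) = 0.0206·11.3, giving N* = 1140·(1 - 0.32) = 775.
From dH/dt = 0: 0.0088·775 - 0.554 = 0.0169P*, so P* = 6.26/0.0169 = 371.

N* ≈ 775, H* ≈ 11.3, P* ≈ 371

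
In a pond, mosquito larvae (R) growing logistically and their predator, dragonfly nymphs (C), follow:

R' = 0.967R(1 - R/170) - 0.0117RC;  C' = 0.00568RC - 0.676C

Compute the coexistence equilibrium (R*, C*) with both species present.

R* ≈ 119, C* ≈ 24.8

From dC/dt = 0 with C > 0: 0.00568R* = 0.676, so R* = 119.
Substitute into dR/dt = 0: 0.967(1 - 119/170) = 0.0117C*.
The bracket is 0.3, giving C* = 0.29/0.0117 = 24.8.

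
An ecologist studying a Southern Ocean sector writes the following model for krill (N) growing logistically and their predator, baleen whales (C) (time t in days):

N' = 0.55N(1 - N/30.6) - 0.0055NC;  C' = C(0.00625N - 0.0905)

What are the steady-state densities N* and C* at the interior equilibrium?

N* ≈ 14.5, C* ≈ 52.7

From dC/dt = 0 with C > 0: 0.00625N* = 0.0905, so N* = 14.5.
Substitute into dN/dt = 0: 0.55(1 - 14.5/30.6) = 0.0055C*.
The bracket is 0.527, giving C* = 0.29/0.0055 = 52.7.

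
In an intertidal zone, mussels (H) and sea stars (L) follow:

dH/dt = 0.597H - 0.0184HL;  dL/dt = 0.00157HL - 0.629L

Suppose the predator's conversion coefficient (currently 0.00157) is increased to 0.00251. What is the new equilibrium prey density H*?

At the interior fixed point, setting dL/dt = 0 with L > 0 fixes H* = (predator death rate)/(HL coefficient) — independent of the other coefficients.
With the change, H* = 0.629/0.00251 = 251; it falls from 401.

H* ≈ 251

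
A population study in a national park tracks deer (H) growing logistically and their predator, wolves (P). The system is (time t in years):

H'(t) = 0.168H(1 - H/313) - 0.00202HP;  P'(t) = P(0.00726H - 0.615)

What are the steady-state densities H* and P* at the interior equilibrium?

H* ≈ 84.7, P* ≈ 60.7

From dP/dt = 0 with P > 0: 0.00726H* = 0.615, so H* = 84.7.
Substitute into dH/dt = 0: 0.168(1 - 84.7/313) = 0.00202P*.
The bracket is 0.729, giving P* = 0.123/0.00202 = 60.7.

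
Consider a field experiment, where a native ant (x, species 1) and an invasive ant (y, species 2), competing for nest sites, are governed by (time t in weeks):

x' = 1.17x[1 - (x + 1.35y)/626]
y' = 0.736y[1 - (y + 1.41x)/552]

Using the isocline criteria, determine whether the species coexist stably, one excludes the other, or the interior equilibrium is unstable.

Compare the nullcline intercepts: K1/α12 = 626/1.35 = 464 < K2 = 552; K2/α21 = 552/1.41 = 391 < K1 = 626.
Since both are reversed, neither can invade when rare; the interior point is a saddle.

unstable coexistence (outcome depends on initial conditions)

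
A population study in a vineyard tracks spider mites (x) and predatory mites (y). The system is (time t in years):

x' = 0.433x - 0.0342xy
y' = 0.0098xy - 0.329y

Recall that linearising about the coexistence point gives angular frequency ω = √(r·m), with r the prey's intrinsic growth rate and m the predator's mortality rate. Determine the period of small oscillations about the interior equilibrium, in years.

T ≈ 16.6 years

Here r = 0.433 and m = 0.329, so r·m = 0.142.
ω = √0.142 = 0.377 per year, hence T = 2π/ω ≈ 16.6 years.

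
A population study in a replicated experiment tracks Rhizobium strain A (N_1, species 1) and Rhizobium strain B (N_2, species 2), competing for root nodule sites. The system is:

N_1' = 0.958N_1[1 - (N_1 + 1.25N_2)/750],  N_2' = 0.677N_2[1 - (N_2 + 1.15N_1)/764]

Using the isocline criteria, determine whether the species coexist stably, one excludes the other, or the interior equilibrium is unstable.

unstable coexistence (outcome depends on initial conditions)

Compare the nullcline intercepts: K1/α12 = 750/1.25 = 600 < K2 = 764; K2/α21 = 764/1.15 = 664 < K1 = 750.
Since both are reversed, neither can invade when rare; the interior point is a saddle.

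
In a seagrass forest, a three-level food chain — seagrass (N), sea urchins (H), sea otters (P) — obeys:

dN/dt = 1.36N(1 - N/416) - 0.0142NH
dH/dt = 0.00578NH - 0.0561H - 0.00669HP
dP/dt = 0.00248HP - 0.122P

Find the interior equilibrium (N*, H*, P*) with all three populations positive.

From dP/dt = 0: 0.00248H* = 0.122, so H* = 49.2.
From dN/dt = 0: 1.36(1 - N*/416) = 0.0142·49.2, giving N* = 416·(1 - 0.514) = 202.
From dH/dt = 0: 0.00578·202 - 0.0561 = 0.00669P*, so P* = 1.11/0.00669 = 166.

N* ≈ 202, H* ≈ 49.2, P* ≈ 166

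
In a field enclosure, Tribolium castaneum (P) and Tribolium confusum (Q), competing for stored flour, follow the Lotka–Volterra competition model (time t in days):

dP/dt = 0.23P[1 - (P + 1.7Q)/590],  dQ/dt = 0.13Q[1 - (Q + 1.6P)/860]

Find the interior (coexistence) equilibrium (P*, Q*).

P* ≈ 507, Q* ≈ 48.8

Setting both brackets to zero gives the nullclines P + 1.7Q = 590 and 1.6P + Q = 860.
Substituting Q = 860 - 1.6P into the first: P(1 - 1.7·1.6) = 590 - 1.7·860.
So P* = -872/-1.72 = 507, and then Q* = 860 - 1.6·507 = 48.8.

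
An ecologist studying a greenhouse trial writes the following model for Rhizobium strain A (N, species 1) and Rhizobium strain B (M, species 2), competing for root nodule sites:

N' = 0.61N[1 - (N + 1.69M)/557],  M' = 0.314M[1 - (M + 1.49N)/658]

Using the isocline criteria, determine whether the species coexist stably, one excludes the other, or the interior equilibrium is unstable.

Compare the nullcline intercepts: K1/α12 = 557/1.69 = 330 < K2 = 658; K2/α21 = 658/1.49 = 442 < K1 = 557.
Since both are reversed, neither can invade when rare; the interior point is a saddle.

unstable coexistence (outcome depends on initial conditions)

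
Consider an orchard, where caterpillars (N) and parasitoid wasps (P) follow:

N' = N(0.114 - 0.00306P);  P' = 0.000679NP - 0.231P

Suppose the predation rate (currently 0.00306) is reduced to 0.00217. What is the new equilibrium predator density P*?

P* ≈ 52.5

At the interior fixed point, setting dN/dt = 0 with N > 0 fixes P* = (prey growth rate)/(NP coefficient) — independent of the other coefficients.
With the change, P* = 0.114/0.00217 = 52.5; it rises from 37.3.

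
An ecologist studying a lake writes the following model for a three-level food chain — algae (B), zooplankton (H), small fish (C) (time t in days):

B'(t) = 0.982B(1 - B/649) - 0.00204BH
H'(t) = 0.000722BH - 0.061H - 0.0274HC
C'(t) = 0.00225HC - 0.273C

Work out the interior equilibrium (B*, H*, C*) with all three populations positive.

B* ≈ 485, H* ≈ 121, C* ≈ 10.6

From dC/dt = 0: 0.00225H* = 0.273, so H* = 121.
From dB/dt = 0: 0.982(1 - B*/649) = 0.00204·121, giving B* = 649·(1 - 0.252) = 485.
From dH/dt = 0: 0.000722·485 - 0.061 = 0.0274C*, so C* = 0.289/0.0274 = 10.6.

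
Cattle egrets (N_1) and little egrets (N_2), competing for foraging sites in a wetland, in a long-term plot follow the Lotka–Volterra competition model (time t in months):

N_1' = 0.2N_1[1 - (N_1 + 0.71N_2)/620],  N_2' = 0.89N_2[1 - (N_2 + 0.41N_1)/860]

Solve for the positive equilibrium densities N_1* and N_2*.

N_1* ≈ 13.3, N_2* ≈ 855

Setting both brackets to zero gives the nullclines N_1 + 0.71N_2 = 620 and 0.41N_1 + N_2 = 860.
Substituting N_2 = 860 - 0.41N_1 into the first: N_1(1 - 0.71·0.41) = 620 - 0.71·860.
So N_1* = 9.4/0.709 = 13.3, and then N_2* = 860 - 0.41·13.3 = 855.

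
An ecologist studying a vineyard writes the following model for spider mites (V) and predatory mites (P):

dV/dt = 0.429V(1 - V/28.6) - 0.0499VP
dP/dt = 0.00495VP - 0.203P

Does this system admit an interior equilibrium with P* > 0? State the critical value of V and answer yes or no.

Threshold V = 41; K < 41, so no, the predator goes extinct.

The predator equation gives dP/dt > 0 only when V > 0.203/0.00495 = 41.
Without the predator, V → K = 28.6. Since 28.6 < 41, the predator cannot invade.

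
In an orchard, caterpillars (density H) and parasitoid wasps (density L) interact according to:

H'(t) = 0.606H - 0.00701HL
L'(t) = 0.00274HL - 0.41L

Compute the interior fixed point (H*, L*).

H* ≈ 150, L* ≈ 86.4

Set dL/dt = 0 with L > 0: 0.00274H - 0.41 = 0, so H* = 0.41/0.00274 = 150.
Set dH/dt = 0 with H > 0: 0.606 - 0.00701L = 0, so L* = 0.606/0.00701 = 86.4.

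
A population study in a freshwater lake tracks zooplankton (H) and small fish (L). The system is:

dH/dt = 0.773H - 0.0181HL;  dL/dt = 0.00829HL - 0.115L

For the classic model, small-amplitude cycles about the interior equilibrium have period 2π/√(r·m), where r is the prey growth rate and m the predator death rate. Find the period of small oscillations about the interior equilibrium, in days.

T ≈ 21.1 days

Here r = 0.773 and m = 0.115, so r·m = 0.0889.
ω = √0.0889 = 0.298 per day, hence T = 2π/ω ≈ 21.1 days.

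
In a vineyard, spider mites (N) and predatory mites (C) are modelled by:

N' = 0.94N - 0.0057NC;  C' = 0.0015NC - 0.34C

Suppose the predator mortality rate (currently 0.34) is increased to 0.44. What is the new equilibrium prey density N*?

At the interior fixed point, setting dC/dt = 0 with C > 0 fixes N* = (predator death rate)/(NC coefficient) — independent of the other coefficients.
With the change, N* = 0.44/0.0015 = 293; it rises from 227.

N* ≈ 293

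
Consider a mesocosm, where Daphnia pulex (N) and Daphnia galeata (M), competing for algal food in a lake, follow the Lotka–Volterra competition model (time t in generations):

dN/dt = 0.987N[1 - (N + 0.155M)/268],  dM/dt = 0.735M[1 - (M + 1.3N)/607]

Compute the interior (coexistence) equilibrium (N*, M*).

Setting both brackets to zero gives the nullclines N + 0.155M = 268 and 1.3N + M = 607.
Substituting M = 607 - 1.3N into the first: N(1 - 0.155·1.3) = 268 - 0.155·607.
So N* = 174/0.798 = 218, and then M* = 607 - 1.3·218 = 324.

N* ≈ 218, M* ≈ 324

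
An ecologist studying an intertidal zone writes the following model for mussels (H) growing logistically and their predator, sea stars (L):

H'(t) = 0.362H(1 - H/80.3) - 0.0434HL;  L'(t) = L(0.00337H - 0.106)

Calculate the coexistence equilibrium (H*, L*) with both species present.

From dL/dt = 0 with L > 0: 0.00337H* = 0.106, so H* = 31.5.
Substitute into dH/dt = 0: 0.362(1 - 31.5/80.3) = 0.0434L*.
The bracket is 0.608, giving L* = 0.22/0.0434 = 5.07.

H* ≈ 31.5, L* ≈ 5.07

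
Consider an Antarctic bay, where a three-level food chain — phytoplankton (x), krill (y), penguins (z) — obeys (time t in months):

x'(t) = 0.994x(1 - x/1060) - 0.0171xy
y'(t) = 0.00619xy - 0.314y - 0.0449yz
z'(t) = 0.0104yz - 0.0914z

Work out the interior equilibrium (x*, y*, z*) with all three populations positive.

x* ≈ 900, y* ≈ 8.79, z* ≈ 117

From dz/dt = 0: 0.0104y* = 0.0914, so y* = 8.79.
From dx/dt = 0: 0.994(1 - x*/1060) = 0.0171·8.79, giving x* = 1060·(1 - 0.151) = 900.
From dy/dt = 0: 0.00619·900 - 0.314 = 0.0449z*, so z* = 5.26/0.0449 = 117.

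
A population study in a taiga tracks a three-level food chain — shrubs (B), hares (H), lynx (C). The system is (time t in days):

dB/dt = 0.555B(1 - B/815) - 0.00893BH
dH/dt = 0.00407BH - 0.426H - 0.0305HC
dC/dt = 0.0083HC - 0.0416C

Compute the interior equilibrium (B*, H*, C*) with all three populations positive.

B* ≈ 749, H* ≈ 5.01, C* ≈ 86

From dC/dt = 0: 0.0083H* = 0.0416, so H* = 5.01.
From dB/dt = 0: 0.555(1 - B*/815) = 0.00893·5.01, giving B* = 815·(1 - 0.0806) = 749.
From dH/dt = 0: 0.00407·749 - 0.426 = 0.0305C*, so C* = 2.62/0.0305 = 86.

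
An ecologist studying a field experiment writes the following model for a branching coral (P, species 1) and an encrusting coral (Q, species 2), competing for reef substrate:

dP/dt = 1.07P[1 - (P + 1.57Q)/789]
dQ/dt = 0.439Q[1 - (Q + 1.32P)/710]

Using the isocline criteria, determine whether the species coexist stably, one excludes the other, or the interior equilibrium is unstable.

unstable coexistence (outcome depends on initial conditions)

Compare the nullcline intercepts: K1/α12 = 789/1.57 = 503 < K2 = 710; K2/α21 = 710/1.32 = 538 < K1 = 789.
Since both are reversed, neither can invade when rare; the interior point is a saddle.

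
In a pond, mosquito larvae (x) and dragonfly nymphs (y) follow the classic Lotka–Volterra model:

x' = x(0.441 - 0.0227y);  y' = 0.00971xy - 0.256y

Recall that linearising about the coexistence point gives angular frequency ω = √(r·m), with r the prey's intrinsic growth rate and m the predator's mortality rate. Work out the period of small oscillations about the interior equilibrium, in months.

T ≈ 18.7 months

Here r = 0.441 and m = 0.256, so r·m = 0.113.
ω = √0.113 = 0.336 per month, hence T = 2π/ω ≈ 18.7 months.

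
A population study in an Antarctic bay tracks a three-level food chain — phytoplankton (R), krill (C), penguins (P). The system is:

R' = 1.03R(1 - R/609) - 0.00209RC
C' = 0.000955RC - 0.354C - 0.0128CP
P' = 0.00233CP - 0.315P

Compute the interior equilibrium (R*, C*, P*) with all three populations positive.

From dP/dt = 0: 0.00233C* = 0.315, so C* = 135.
From dR/dt = 0: 1.03(1 - R*/609) = 0.00209·135, giving R* = 609·(1 - 0.274) = 442.
From dC/dt = 0: 0.000955·442 - 0.354 = 0.0128P*, so P* = 0.068/0.0128 = 5.32.

R* ≈ 442, C* ≈ 135, P* ≈ 5.32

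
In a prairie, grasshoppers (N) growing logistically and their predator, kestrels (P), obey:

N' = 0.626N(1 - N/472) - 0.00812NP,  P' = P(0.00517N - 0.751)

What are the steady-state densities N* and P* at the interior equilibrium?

From dP/dt = 0 with P > 0: 0.00517N* = 0.751, so N* = 145.
Substitute into dN/dt = 0: 0.626(1 - 145/472) = 0.00812P*.
The bracket is 0.692, giving P* = 0.433/0.00812 = 53.4.

N* ≈ 145, P* ≈ 53.4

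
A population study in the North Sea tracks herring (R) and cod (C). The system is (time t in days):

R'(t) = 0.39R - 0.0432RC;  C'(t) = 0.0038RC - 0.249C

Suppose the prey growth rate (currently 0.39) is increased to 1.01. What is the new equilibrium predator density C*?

At the interior fixed point, setting dR/dt = 0 with R > 0 fixes C* = (prey growth rate)/(RC coefficient) — independent of the other coefficients.
With the change, C* = 1.01/0.0432 = 23.4; it rises from 9.03.

C* ≈ 23.4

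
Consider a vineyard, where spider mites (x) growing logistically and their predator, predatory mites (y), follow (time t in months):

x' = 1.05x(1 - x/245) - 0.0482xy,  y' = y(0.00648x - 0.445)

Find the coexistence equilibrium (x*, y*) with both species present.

From dy/dt = 0 with y > 0: 0.00648x* = 0.445, so x* = 68.7.
Substitute into dx/dt = 0: 1.05(1 - 68.7/245) = 0.0482y*.
The bracket is 0.72, giving y* = 0.756/0.0482 = 15.7.

x* ≈ 68.7, y* ≈ 15.7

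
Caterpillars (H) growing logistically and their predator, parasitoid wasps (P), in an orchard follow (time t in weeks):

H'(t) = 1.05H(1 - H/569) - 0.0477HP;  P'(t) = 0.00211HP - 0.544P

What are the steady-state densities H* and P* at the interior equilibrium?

From dP/dt = 0 with P > 0: 0.00211H* = 0.544, so H* = 258.
Substitute into dH/dt = 0: 1.05(1 - 258/569) = 0.0477P*.
The bracket is 0.547, giving P* = 0.574/0.0477 = 12.

H* ≈ 258, P* ≈ 12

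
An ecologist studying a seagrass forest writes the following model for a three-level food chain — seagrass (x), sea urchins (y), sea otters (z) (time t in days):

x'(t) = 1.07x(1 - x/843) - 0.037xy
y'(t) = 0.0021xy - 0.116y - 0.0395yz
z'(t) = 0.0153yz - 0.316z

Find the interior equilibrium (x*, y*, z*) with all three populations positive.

x* ≈ 241, y* ≈ 20.7, z* ≈ 9.87

From dz/dt = 0: 0.0153y* = 0.316, so y* = 20.7.
From dx/dt = 0: 1.07(1 - x*/843) = 0.037·20.7, giving x* = 843·(1 - 0.714) = 241.
From dy/dt = 0: 0.0021·241 - 0.116 = 0.0395z*, so z* = 0.39/0.0395 = 9.87.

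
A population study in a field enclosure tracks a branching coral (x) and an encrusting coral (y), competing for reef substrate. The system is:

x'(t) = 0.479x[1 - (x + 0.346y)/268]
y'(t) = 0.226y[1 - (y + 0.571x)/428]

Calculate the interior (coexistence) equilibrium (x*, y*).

x* ≈ 149, y* ≈ 343

Setting both brackets to zero gives the nullclines x + 0.346y = 268 and 0.571x + y = 428.
Substituting y = 428 - 0.571x into the first: x(1 - 0.346·0.571) = 268 - 0.346·428.
So x* = 120/0.802 = 149, and then y* = 428 - 0.571·149 = 343.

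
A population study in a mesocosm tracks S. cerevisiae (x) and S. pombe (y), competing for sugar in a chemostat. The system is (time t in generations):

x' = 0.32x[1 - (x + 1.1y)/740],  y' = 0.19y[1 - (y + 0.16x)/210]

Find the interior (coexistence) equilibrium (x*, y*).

Setting both brackets to zero gives the nullclines x + 1.1y = 740 and 0.16x + y = 210.
Substituting y = 210 - 0.16x into the first: x(1 - 1.1·0.16) = 740 - 1.1·210.
So x* = 509/0.824 = 618, and then y* = 210 - 0.16·618 = 111.

x* ≈ 618, y* ≈ 111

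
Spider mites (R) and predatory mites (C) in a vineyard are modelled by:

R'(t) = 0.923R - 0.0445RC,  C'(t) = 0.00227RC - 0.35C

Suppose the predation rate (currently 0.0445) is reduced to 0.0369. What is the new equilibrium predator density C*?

C* ≈ 25

At the interior fixed point, setting dR/dt = 0 with R > 0 fixes C* = (prey growth rate)/(RC coefficient) — independent of the other coefficients.
With the change, C* = 0.923/0.0369 = 25; it rises from 20.7.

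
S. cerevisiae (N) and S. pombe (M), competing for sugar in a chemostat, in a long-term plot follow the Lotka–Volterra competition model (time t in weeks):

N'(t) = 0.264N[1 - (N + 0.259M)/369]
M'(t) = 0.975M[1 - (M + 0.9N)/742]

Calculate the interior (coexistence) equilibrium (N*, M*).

Setting both brackets to zero gives the nullclines N + 0.259M = 369 and 0.9N + M = 742.
Substituting M = 742 - 0.9N into the first: N(1 - 0.259·0.9) = 369 - 0.259·742.
So N* = 177/0.767 = 231, and then M* = 742 - 0.9·231 = 534.

N* ≈ 231, M* ≈ 534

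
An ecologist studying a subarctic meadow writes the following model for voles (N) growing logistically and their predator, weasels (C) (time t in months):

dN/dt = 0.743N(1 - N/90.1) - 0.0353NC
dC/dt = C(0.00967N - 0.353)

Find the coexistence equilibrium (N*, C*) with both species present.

From dC/dt = 0 with C > 0: 0.00967N* = 0.353, so N* = 36.5.
Substitute into dN/dt = 0: 0.743(1 - 36.5/90.1) = 0.0353C*.
The bracket is 0.595, giving C* = 0.442/0.0353 = 12.5.

N* ≈ 36.5, C* ≈ 12.5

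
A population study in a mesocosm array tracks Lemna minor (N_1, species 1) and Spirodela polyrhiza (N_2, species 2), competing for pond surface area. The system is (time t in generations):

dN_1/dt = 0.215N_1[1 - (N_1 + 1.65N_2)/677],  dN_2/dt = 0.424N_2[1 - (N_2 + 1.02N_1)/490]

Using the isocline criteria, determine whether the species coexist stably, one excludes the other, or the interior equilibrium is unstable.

Compare the nullcline intercepts: K1/α12 = 677/1.65 = 410 < K2 = 490; K2/α21 = 490/1.02 = 480 < K1 = 677.
Since both are reversed, neither can invade when rare; the interior point is a saddle.

unstable coexistence (outcome depends on initial conditions)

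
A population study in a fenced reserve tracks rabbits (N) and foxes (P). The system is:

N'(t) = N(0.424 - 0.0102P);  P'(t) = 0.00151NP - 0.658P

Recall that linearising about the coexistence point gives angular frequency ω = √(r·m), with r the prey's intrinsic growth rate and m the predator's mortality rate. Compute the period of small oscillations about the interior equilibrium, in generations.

T ≈ 11.9 generations

Here r = 0.424 and m = 0.658, so r·m = 0.279.
ω = √0.279 = 0.528 per generation, hence T = 2π/ω ≈ 11.9 generations.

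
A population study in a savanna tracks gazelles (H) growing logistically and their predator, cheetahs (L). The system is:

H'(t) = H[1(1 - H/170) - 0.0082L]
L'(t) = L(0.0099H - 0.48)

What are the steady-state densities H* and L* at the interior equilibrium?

From dL/dt = 0 with L > 0: 0.0099H* = 0.48, so H* = 48.5.
Substitute into dH/dt = 0: 1(1 - 48.5/170) = 0.0082L*.
The bracket is 0.715, giving L* = 0.715/0.0082 = 87.2.

H* ≈ 48.5, L* ≈ 87.2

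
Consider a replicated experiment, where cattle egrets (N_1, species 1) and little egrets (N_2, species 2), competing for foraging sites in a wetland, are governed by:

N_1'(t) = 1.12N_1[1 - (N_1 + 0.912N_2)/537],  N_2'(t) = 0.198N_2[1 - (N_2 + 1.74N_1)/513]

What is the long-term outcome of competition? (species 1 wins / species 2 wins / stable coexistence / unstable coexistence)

species 1 excludes species 2

Compare the nullcline intercepts: K1/α12 = 537/0.912 = 589 > K2 = 513; K2/α21 = 513/1.74 = 295 < K1 = 537.
Since the inequalities point opposite ways, species 1 can invade but species 2 cannot.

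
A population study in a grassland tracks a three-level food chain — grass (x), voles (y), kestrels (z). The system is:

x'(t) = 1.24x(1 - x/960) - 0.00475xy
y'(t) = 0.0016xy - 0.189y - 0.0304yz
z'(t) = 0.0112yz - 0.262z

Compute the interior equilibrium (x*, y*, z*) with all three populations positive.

From dz/dt = 0: 0.0112y* = 0.262, so y* = 23.4.
From dx/dt = 0: 1.24(1 - x*/960) = 0.00475·23.4, giving x* = 960·(1 - 0.0896) = 874.
From dy/dt = 0: 0.0016·874 - 0.189 = 0.0304z*, so z* = 1.21/0.0304 = 39.8.

x* ≈ 874, y* ≈ 23.4, z* ≈ 39.8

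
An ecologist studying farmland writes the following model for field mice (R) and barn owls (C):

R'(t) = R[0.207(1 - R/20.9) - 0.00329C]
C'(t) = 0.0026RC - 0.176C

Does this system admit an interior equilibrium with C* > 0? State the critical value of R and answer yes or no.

The predator equation gives dC/dt > 0 only when R > 0.176/0.0026 = 67.7.
Without the predator, R → K = 20.9. Since 20.9 < 67.7, the predator cannot invade.

Threshold R = 67.7; K < 67.7, so no, the predator goes extinct.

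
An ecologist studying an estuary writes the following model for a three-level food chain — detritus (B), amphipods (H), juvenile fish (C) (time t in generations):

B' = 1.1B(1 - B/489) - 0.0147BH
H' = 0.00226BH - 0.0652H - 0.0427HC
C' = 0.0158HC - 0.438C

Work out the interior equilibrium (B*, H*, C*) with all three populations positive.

From dC/dt = 0: 0.0158H* = 0.438, so H* = 27.7.
From dB/dt = 0: 1.1(1 - B*/489) = 0.0147·27.7, giving B* = 489·(1 - 0.37) = 308.
From dH/dt = 0: 0.00226·308 - 0.0652 = 0.0427C*, so C* = 0.631/0.0427 = 14.8.

B* ≈ 308, H* ≈ 27.7, C* ≈ 14.8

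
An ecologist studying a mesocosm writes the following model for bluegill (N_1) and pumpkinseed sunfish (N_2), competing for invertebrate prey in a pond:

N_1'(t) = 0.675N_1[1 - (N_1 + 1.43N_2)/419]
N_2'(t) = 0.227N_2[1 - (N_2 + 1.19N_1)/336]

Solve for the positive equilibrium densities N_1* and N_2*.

Setting both brackets to zero gives the nullclines N_1 + 1.43N_2 = 419 and 1.19N_1 + N_2 = 336.
Substituting N_2 = 336 - 1.19N_1 into the first: N_1(1 - 1.43·1.19) = 419 - 1.43·336.
So N_1* = -61.5/-0.702 = 87.6, and then N_2* = 336 - 1.19·87.6 = 232.

N_1* ≈ 87.6, N_2* ≈ 232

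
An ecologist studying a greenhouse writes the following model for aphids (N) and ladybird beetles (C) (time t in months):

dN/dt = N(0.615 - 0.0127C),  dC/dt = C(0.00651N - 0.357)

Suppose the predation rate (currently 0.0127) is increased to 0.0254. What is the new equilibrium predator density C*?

At the interior fixed point, setting dN/dt = 0 with N > 0 fixes C* = (prey growth rate)/(NC coefficient) — independent of the other coefficients.
With the change, C* = 0.615/0.0254 = 24.2; it falls from 48.4.

C* ≈ 24.2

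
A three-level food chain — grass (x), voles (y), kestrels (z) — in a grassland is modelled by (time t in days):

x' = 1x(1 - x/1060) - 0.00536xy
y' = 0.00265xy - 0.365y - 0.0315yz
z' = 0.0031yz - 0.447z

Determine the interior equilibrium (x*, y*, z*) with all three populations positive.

x* ≈ 241, y* ≈ 144, z* ≈ 8.67

From dz/dt = 0: 0.0031y* = 0.447, so y* = 144.
From dx/dt = 0: 1(1 - x*/1060) = 0.00536·144, giving x* = 1060·(1 - 0.773) = 241.
From dy/dt = 0: 0.00265·241 - 0.365 = 0.0315z*, so z* = 0.273/0.0315 = 8.67.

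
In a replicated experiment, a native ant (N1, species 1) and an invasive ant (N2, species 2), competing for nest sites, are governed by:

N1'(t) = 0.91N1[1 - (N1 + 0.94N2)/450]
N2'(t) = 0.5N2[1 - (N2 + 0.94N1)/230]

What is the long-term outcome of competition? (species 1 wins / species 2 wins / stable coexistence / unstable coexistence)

species 1 excludes species 2

Compare the nullcline intercepts: K1/α12 = 450/0.94 = 479 > K2 = 230; K2/α21 = 230/0.94 = 245 < K1 = 450.
Since the inequalities point opposite ways, species 1 can invade but species 2 cannot.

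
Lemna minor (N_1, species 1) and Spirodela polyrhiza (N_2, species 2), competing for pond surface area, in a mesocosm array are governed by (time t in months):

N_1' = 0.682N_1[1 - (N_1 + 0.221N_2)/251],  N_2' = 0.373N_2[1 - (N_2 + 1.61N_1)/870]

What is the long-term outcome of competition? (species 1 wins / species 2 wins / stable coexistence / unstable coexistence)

Compare the nullcline intercepts: K1/α12 = 251/0.221 = 1140 > K2 = 870; K2/α21 = 870/1.61 = 540 > K1 = 251.
Since both inequalities hold, each species can invade when rare, so the interior equilibrium is stable.

stable coexistence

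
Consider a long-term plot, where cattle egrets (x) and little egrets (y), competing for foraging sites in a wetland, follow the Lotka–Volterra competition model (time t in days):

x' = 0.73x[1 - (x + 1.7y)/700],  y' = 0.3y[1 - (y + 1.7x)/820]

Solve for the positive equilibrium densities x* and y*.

x* ≈ 367, y* ≈ 196

Setting both brackets to zero gives the nullclines x + 1.7y = 700 and 1.7x + y = 820.
Substituting y = 820 - 1.7x into the first: x(1 - 1.7·1.7) = 700 - 1.7·820.
So x* = -694/-1.89 = 367, and then y* = 820 - 1.7·367 = 196.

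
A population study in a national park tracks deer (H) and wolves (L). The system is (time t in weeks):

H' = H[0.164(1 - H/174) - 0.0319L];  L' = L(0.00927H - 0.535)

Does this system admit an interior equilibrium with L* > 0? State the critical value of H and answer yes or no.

Threshold H = 57.7; K > 57.7, so yes, the predator persists.

The predator equation gives dL/dt > 0 only when H > 0.535/0.00927 = 57.7.
Without the predator, H → K = 174. Since 174 > 57.7, the predator can invade and persist.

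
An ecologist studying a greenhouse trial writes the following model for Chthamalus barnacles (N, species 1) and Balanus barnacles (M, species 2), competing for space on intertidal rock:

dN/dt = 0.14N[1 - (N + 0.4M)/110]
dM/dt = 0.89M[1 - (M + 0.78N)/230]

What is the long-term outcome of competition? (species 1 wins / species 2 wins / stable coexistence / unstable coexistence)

Compare the nullcline intercepts: K1/α12 = 110/0.4 = 275 > K2 = 230; K2/α21 = 230/0.78 = 295 > K1 = 110.
Since both inequalities hold, each species can invade when rare, so the interior equilibrium is stable.

stable coexistence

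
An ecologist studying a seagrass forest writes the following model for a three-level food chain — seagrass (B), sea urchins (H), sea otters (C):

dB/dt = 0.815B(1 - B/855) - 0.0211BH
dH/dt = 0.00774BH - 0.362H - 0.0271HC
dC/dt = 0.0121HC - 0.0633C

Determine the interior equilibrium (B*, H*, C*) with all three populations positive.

B* ≈ 739, H* ≈ 5.23, C* ≈ 198

From dC/dt = 0: 0.0121H* = 0.0633, so H* = 5.23.
From dB/dt = 0: 0.815(1 - B*/855) = 0.0211·5.23, giving B* = 855·(1 - 0.135) = 739.
From dH/dt = 0: 0.00774·739 - 0.362 = 0.0271C*, so C* = 5.36/0.0271 = 198.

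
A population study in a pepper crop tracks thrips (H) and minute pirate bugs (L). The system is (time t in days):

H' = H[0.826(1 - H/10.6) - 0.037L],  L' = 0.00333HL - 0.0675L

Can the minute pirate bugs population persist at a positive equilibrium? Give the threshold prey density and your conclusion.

Threshold H = 20.3; K < 20.3, so no, the predator goes extinct.

The predator equation gives dL/dt > 0 only when H > 0.0675/0.00333 = 20.3.
Without the predator, H → K = 10.6. Since 10.6 < 20.3, the predator cannot invade.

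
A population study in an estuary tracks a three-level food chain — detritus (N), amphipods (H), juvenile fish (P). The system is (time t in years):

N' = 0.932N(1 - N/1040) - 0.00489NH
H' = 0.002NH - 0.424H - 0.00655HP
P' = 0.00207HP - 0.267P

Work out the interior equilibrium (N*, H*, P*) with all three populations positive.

From dP/dt = 0: 0.00207H* = 0.267, so H* = 129.
From dN/dt = 0: 0.932(1 - N*/1040) = 0.00489·129, giving N* = 1040·(1 - 0.677) = 336.
From dH/dt = 0: 0.002·336 - 0.424 = 0.00655P*, so P* = 0.248/0.00655 = 37.9.

N* ≈ 336, H* ≈ 129, P* ≈ 37.9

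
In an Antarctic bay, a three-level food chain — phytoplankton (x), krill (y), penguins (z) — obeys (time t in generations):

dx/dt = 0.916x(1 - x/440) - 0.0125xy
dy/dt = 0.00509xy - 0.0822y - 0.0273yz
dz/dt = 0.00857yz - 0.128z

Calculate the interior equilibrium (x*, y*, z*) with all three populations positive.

x* ≈ 350, y* ≈ 14.9, z* ≈ 62.3

From dz/dt = 0: 0.00857y* = 0.128, so y* = 14.9.
From dx/dt = 0: 0.916(1 - x*/440) = 0.0125·14.9, giving x* = 440·(1 - 0.204) = 350.
From dy/dt = 0: 0.00509·350 - 0.0822 = 0.0273z*, so z* = 1.7/0.0273 = 62.3.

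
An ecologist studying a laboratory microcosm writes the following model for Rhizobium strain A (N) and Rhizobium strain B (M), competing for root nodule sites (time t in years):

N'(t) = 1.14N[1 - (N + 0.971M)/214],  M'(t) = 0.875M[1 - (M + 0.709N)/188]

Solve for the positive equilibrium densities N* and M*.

N* ≈ 101, M* ≈ 116

Setting both brackets to zero gives the nullclines N + 0.971M = 214 and 0.709N + M = 188.
Substituting M = 188 - 0.709N into the first: N(1 - 0.971·0.709) = 214 - 0.971·188.
So N* = 31.5/0.312 = 101, and then M* = 188 - 0.709·101 = 116.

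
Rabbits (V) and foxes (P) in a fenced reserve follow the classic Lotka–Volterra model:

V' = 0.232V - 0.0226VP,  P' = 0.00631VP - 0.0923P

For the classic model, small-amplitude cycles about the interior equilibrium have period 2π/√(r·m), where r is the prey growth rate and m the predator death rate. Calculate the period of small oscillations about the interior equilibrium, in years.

T ≈ 42.9 years

Here r = 0.232 and m = 0.0923, so r·m = 0.0214.
ω = √0.0214 = 0.146 per year, hence T = 2π/ω ≈ 42.9 years.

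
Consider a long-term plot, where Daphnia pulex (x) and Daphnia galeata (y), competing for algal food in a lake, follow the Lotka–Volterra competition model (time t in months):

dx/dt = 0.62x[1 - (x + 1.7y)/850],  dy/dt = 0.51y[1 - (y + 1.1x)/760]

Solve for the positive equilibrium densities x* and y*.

x* ≈ 508, y* ≈ 201

Setting both brackets to zero gives the nullclines x + 1.7y = 850 and 1.1x + y = 760.
Substituting y = 760 - 1.1x into the first: x(1 - 1.7·1.1) = 850 - 1.7·760.
So x* = -442/-0.87 = 508, and then y* = 760 - 1.1·508 = 201.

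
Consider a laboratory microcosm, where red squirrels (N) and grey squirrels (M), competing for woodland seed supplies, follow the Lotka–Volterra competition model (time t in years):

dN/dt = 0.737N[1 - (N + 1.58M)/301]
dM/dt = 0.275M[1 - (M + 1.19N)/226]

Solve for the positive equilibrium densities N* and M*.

Setting both brackets to zero gives the nullclines N + 1.58M = 301 and 1.19N + M = 226.
Substituting M = 226 - 1.19N into the first: N(1 - 1.58·1.19) = 301 - 1.58·226.
So N* = -56.1/-0.88 = 63.7, and then M* = 226 - 1.19·63.7 = 150.

N* ≈ 63.7, M* ≈ 150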